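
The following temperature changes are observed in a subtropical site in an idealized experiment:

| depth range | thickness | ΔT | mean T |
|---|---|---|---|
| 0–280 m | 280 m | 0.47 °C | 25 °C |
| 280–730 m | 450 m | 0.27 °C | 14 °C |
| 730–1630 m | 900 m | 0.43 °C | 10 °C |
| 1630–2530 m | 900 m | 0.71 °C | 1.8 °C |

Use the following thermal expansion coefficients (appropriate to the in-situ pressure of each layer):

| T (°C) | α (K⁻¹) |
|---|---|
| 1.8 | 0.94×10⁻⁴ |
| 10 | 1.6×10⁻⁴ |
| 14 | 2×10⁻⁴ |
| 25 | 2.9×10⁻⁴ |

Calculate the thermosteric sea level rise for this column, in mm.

Δh ≈ 184 mm

Layer 1 at 25 °C → α = 2.9×10⁻⁴ K⁻¹
Layer 2 at 14 °C → α = 2×10⁻⁴ K⁻¹
Layer 3 at 10 °C → α = 1.6×10⁻⁴ K⁻¹
Layer 4 at 1.8 °C → α = 0.94×10⁻⁴ K⁻¹
Layer 1: 280 × 0.47 × 2.9×10⁻⁴ = 0.038164 m
0.27 × 2×10⁻⁴ × 450 = 0.02430 m
730–1630 m: 900 × 1.6×10⁻⁴ × 0.43 = 0.06192 m
1630–2530 m: 0.94×10⁻⁴ × 0.71 × 900 = 0.060066 m
Δh = 0.038164 + 0.02430 + 0.06192 + 0.060066 = 0.18445 m ≈ 184 mm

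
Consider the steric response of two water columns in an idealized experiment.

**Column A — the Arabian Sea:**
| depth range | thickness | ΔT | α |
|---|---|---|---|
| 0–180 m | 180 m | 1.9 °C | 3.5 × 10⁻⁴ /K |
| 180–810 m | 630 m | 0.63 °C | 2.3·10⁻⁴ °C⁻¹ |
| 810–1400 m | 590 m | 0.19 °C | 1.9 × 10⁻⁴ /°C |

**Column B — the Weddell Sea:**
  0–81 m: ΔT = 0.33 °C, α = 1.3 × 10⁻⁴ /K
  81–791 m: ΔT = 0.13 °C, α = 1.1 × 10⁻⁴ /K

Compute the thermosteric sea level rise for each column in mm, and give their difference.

A: 230 mm; B: 14 mm; difference 220 mm

A Layer 1: 180 × 3.5×10⁻⁴ × 1.9 = 0.11970 m
A 180–810 m: 2.3×10⁻⁴ × 630 × 0.63 = 0.091287 m
A 810–1400 m: 0.19 × 590 × 1.9×10⁻⁴ = 0.021299 m
A total: 0.232286 m
B 0–81 m: 1.3×10⁻⁴ × 81 × 0.33 = 0.0034749 m
B 710 × 1.1×10⁻⁴ × 0.13 = 0.010153 m
B total: 0.0136279 m
Difference: 0.232286 − 0.0136279 = 0.2186581 m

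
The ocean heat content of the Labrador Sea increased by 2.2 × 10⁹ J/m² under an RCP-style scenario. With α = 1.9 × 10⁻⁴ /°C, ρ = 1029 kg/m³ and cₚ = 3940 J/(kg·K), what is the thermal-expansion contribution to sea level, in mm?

about 100 mm

Δh = αQ/(ρcₚ) = 1.9×10⁻⁴ × 2.2×10⁹ / (1029 × 3940) ≈ 0.10310 m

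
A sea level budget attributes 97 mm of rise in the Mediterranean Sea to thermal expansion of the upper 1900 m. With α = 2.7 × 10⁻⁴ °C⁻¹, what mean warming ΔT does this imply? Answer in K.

ΔT ≈ 0.19 K

ΔT = Δh/(αH) = 0.097 / (2.7×10⁻⁴ × 1900) ≈ 0.1891 K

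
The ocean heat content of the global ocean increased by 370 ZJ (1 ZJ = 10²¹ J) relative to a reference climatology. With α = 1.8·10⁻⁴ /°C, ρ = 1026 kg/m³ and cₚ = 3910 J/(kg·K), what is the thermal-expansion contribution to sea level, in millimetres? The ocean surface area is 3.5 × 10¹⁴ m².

Per unit area: Q = 370×10²¹ / (3.5×10¹⁴) ≈ 1.057×10⁹ J/m²
Δh = αQ/(ρcₚ) = 1.8×10⁻⁴ × 1.057×10⁹ / (1026 × 3910) ≈ 0.047427 m

Δh = 47 mm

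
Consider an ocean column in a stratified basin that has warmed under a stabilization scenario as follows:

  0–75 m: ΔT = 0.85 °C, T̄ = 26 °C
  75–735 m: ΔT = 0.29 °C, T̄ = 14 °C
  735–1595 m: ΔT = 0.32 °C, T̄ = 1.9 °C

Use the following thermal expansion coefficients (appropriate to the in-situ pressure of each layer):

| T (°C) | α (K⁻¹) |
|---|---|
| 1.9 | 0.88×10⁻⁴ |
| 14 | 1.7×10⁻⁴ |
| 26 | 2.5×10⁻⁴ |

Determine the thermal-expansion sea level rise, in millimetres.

Layer 1 at 26 °C → α = 2.5×10⁻⁴ K⁻¹
Layer 2 at 14 °C → α = 1.7×10⁻⁴ K⁻¹
Layer 3 at 1.9 °C → α = 0.88×10⁻⁴ K⁻¹
Layer 1: 2.5×10⁻⁴ × 0.85 × 75 = 0.0159375 m
1.7×10⁻⁴ × 660 × 0.29 = 0.032538 m
0.32 × 0.88×10⁻⁴ × 860 = 0.0242176 m
Δh = 0.0159375 + 0.032538 + 0.0242176 = 0.0726931 m ≈ 72.7 mm

Δh = 72.7 mm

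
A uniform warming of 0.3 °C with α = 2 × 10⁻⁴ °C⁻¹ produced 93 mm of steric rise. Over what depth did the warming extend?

H = Δh/(αΔT) = 0.093 / (2×10⁻⁴ × 0.3) = 1550 m

H ≈ 1550 m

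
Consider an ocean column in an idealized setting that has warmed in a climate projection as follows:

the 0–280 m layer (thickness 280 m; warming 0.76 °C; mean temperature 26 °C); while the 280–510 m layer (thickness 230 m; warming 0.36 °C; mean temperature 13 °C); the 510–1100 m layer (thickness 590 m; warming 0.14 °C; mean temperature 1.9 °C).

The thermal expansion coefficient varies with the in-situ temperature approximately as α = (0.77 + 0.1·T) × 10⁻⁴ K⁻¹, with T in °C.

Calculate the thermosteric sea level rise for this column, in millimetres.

Δh = 96.8 mm

Layer 1: α = (0.77 + 0.1×26)×10⁻⁴ = 3.37×10⁻⁴ K⁻¹
Layer 2: α = (0.77 + 0.1×13)×10⁻⁴ = 2.07×10⁻⁴ K⁻¹
Layer 3: α = (0.77 + 0.1×1.9)×10⁻⁴ = 0.96×10⁻⁴ K⁻¹
0–280 m: 0.76 × 3.37×10⁻⁴ × 280 = 0.0717136 m
Layer 2: 2.07×10⁻⁴ × 0.36 × 230 = 0.0171396 m
510–1100 m: 590 × 0.14 × 0.96×10⁻⁴ = 0.0079296 m
Δh = 0.0717136 + 0.0171396 + 0.0079296 = 0.0967828 m ≈ 96.8 mm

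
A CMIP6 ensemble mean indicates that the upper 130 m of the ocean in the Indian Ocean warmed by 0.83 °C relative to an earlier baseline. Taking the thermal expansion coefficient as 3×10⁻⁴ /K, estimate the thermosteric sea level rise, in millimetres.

Δh = 32.4 mm

Δh = αΔT·H = 3×10⁻⁴ × 0.83 × 130 = 0.03237 m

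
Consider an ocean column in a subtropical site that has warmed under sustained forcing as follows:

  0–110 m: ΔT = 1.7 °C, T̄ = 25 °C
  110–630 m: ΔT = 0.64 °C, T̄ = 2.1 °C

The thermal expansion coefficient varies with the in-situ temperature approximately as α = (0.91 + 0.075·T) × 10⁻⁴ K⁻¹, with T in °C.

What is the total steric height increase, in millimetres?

about 87.6 mm

Layer 1: α = (0.91 + 0.075×25)×10⁻⁴ = 2.785×10⁻⁴ K⁻¹
Layer 2: α = (0.91 + 0.075×2.1)×10⁻⁴ = 1.0675×10⁻⁴ K⁻¹
Layer 1: 2.785×10⁻⁴ × 1.7 × 110 = 0.0520795 m
1.0675×10⁻⁴ × 0.64 × 520 = 0.0355264 m
Δh = 0.0520795 + 0.0355264 = 0.0876059 m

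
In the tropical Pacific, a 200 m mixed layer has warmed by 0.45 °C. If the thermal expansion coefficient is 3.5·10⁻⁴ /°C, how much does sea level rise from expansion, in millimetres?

Δh ≈ 31.5 mm

Δh = αΔT·H = 3.5×10⁻⁴ × 0.45 × 200 = 0.03150 m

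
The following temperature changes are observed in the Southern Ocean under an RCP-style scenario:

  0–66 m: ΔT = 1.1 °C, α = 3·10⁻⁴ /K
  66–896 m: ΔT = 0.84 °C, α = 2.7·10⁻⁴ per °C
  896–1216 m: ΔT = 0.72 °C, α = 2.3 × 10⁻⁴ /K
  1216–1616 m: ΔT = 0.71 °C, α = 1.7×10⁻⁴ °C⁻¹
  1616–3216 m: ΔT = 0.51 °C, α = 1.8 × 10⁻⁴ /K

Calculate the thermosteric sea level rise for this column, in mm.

66 × 1.1 × 3×10⁻⁴ = 0.02178 m
66–896 m: 830 × 2.7×10⁻⁴ × 0.84 = 0.188244 m
Layer 3: 320 × 0.72 × 2.3×10⁻⁴ = 0.052992 m
1.7×10⁻⁴ × 400 × 0.71 = 0.04828 m
Layer 5: 1600 × 0.51 × 1.8×10⁻⁴ = 0.14688 m
Δh = 0.02178 + 0.188244 + 0.052992 + 0.04828 + 0.14688 = 0.458176 m

458 mm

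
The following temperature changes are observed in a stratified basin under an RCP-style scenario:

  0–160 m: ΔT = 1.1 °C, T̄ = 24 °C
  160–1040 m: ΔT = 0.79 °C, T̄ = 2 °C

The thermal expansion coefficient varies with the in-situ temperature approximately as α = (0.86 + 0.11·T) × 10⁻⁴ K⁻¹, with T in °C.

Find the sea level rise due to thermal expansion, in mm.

Δh = 140 mm

Layer 1: α = (0.86 + 0.11×24)×10⁻⁴ = 3.5×10⁻⁴ K⁻¹
Layer 2: α = (0.86 + 0.11×2)×10⁻⁴ = 1.08×10⁻⁴ K⁻¹
3.5×10⁻⁴ × 1.1 × 160 = 0.06160 m
Layer 2: 880 × 1.08×10⁻⁴ × 0.79 = 0.0750816 m
Δh = 0.06160 + 0.0750816 = 0.1366816 m ≈ 140 mm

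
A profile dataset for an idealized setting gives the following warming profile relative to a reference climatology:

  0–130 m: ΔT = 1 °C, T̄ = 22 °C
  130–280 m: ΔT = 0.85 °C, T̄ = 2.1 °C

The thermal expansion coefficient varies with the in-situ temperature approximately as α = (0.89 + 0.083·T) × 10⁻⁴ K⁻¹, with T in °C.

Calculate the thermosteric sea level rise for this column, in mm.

Layer 1: α = (0.89 + 0.083×22)×10⁻⁴ = 2.716×10⁻⁴ K⁻¹
Layer 2: α = (0.89 + 0.083×2.1)×10⁻⁴ = 1.0643×10⁻⁴ K⁻¹
130 × 1 × 2.716×10⁻⁴ = 0.035308 m
150 × 0.85 × 1.0643×10⁻⁴ = 0.013569825 m
Δh = 0.035308 + 0.013569825 = 0.048877825 m ≈ 49 mm

49 mm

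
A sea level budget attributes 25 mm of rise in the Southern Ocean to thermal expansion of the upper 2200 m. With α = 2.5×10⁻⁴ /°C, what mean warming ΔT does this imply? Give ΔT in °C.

ΔT ≈ 0.045 °C

ΔT = Δh/(αH) = 0.025 / (2.5×10⁻⁴ × 2200) ≈ 0.04545 °C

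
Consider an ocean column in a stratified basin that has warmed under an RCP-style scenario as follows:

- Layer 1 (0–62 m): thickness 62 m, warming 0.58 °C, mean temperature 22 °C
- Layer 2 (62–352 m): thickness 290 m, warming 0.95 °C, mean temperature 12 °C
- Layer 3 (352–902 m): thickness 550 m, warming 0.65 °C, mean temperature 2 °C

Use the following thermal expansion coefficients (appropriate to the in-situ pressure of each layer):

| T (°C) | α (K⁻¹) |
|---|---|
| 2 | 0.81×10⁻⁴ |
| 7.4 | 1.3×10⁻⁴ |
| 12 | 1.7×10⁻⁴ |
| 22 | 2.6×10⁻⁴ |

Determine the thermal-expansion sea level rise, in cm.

Δh ≈ 8.51 cm

Layer 1 at 22 °C → α = 2.6×10⁻⁴ K⁻¹
Layer 2 at 12 °C → α = 1.7×10⁻⁴ K⁻¹
Layer 3 at 2 °C → α = 0.81×10⁻⁴ K⁻¹
Layer 1: 2.6×10⁻⁴ × 62 × 0.58 = 0.0093496 m
62–352 m: 1.7×10⁻⁴ × 0.95 × 290 = 0.046835 m
0.81×10⁻⁴ × 550 × 0.65 = 0.0289575 m
Δh = 0.0093496 + 0.046835 + 0.0289575 = 0.0851421 m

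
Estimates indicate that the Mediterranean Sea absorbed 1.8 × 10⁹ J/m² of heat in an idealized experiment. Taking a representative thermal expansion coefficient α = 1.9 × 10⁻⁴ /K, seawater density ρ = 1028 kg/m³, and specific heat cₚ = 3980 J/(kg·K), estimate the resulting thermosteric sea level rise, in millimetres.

about 83.6 mm

Δh = αQ/(ρcₚ) = 1.9×10⁻⁴ × 1.8×10⁹ / (1028 × 3980) ≈ 0.083589 m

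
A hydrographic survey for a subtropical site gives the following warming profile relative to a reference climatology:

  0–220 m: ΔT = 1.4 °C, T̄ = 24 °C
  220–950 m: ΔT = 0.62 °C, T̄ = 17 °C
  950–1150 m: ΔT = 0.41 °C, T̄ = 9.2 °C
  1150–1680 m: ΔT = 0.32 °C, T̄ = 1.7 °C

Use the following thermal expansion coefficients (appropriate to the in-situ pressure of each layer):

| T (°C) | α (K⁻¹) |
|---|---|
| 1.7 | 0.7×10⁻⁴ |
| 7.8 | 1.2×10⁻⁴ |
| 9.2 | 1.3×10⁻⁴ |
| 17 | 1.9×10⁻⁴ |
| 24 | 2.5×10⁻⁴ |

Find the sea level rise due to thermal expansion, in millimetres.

Δh ≈ 186 mm

Layer 1 at 24 °C → α = 2.5×10⁻⁴ K⁻¹
Layer 2 at 17 °C → α = 1.9×10⁻⁴ K⁻¹
Layer 3 at 9.2 °C → α = 1.3×10⁻⁴ K⁻¹
Layer 4 at 1.7 °C → α = 0.7×10⁻⁴ K⁻¹
Layer 1: 220 × 2.5×10⁻⁴ × 1.4 = 0.07700 m
730 × 1.9×10⁻⁴ × 0.62 = 0.085994 m
950–1150 m: 0.41 × 1.3×10⁻⁴ × 200 = 0.01066 m
1150–1680 m: 530 × 0.7×10⁻⁴ × 0.32 = 0.011872 m
Δh = 0.07700 + 0.085994 + 0.01066 + 0.011872 = 0.185526 m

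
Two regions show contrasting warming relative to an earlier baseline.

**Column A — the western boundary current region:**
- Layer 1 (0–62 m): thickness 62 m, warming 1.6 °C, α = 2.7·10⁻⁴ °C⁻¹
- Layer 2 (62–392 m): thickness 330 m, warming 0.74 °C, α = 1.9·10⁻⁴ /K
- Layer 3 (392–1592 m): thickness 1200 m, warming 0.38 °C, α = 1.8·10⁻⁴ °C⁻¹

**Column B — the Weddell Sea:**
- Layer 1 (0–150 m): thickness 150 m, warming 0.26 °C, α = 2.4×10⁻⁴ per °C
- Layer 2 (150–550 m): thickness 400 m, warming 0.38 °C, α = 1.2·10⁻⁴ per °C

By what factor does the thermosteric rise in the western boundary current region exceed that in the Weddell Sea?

A Layer 1: 2.7×10⁻⁴ × 1.6 × 62 = 0.026784 m
A Layer 2: 0.74 × 330 × 1.9×10⁻⁴ = 0.046398 m
A 0.38 × 1.8×10⁻⁴ × 1200 = 0.08208 m
A total: 0.155262 m
B 0–150 m: 0.26 × 2.4×10⁻⁴ × 150 = 0.00936 m
B Layer 2: 0.38 × 400 × 1.2×10⁻⁴ = 0.01824 m
B total: 0.02760 m
Ratio: 0.155262 / 0.02760 ≈ 5.625

5.6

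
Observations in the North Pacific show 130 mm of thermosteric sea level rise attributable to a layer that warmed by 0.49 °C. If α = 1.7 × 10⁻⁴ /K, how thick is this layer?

H ≈ 1600 m

H = Δh/(αΔT) = 0.13 / (1.7×10⁻⁴ × 0.49) ≈ 1561 m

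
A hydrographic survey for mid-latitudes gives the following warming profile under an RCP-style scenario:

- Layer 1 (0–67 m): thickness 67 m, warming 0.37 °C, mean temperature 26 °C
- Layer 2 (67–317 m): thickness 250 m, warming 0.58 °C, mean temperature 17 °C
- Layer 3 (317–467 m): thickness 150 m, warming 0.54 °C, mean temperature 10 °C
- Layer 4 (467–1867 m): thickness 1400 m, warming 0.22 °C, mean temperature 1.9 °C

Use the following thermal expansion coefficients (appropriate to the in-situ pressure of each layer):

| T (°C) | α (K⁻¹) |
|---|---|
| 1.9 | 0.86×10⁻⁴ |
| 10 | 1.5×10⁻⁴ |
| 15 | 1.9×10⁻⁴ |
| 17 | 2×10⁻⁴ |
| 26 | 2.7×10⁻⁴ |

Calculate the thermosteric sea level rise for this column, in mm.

Δh ≈ 74 mm

Layer 1 at 26 °C → α = 2.7×10⁻⁴ K⁻¹
Layer 2 at 17 °C → α = 2×10⁻⁴ K⁻¹
Layer 3 at 10 °C → α = 1.5×10⁻⁴ K⁻¹
Layer 4 at 1.9 °C → α = 0.86×10⁻⁴ K⁻¹
Layer 1: 67 × 0.37 × 2.7×10⁻⁴ = 0.0066933 m
67–317 m: 2×10⁻⁴ × 0.58 × 250 = 0.02900 m
Layer 3: 0.54 × 150 × 1.5×10⁻⁴ = 0.01215 m
467–1867 m: 0.22 × 0.86×10⁻⁴ × 1400 = 0.026488 m
Δh = 0.0066933 + 0.02900 + 0.01215 + 0.026488 = 0.0743313 m ≈ 74 mm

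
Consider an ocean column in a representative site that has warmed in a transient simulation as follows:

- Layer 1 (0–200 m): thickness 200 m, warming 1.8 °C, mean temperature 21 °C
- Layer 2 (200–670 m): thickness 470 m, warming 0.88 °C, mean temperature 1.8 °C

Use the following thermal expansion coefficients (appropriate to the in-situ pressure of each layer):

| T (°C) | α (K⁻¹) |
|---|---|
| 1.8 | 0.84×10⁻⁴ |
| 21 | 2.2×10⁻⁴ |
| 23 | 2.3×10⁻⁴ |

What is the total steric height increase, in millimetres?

about 114 mm

Layer 1 at 21 °C → α = 2.2×10⁻⁴ K⁻¹
Layer 2 at 1.8 °C → α = 0.84×10⁻⁴ K⁻¹
200 × 2.2×10⁻⁴ × 1.8 = 0.07920 m
200–670 m: 0.88 × 470 × 0.84×10⁻⁴ = 0.0347424 m
Δh = 0.07920 + 0.0347424 = 0.1139424 m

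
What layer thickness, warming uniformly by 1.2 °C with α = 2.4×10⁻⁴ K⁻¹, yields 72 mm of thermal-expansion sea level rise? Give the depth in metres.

H ≈ 250 m

H = Δh/(αΔT) = 0.072 / (2.4×10⁻⁴ × 1.2) = 250.0 m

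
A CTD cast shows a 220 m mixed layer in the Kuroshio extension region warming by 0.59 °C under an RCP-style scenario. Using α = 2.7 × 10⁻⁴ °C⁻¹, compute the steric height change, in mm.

Δh = αΔT·H = 2.7×10⁻⁴ × 0.59 × 220 = 0.035046 m

Δh ≈ 35.0 mm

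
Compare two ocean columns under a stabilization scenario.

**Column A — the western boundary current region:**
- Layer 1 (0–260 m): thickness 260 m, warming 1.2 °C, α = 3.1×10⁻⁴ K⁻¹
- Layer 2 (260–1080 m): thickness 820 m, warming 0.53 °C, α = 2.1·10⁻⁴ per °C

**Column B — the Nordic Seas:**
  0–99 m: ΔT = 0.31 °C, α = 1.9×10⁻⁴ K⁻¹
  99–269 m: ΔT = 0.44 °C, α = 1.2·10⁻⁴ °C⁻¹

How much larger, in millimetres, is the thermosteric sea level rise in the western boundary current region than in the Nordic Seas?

170 mm

A Layer 1: 260 × 3.1×10⁻⁴ × 1.2 = 0.09672 m
A 820 × 0.53 × 2.1×10⁻⁴ = 0.091266 m
A total: 0.187986 m
B Layer 1: 1.9×10⁻⁴ × 0.31 × 99 = 0.0058311 m
B 170 × 0.44 × 1.2×10⁻⁴ = 0.008976 m
B total: 0.0148071 m
Difference: 0.187986 − 0.0148071 = 0.1731789 m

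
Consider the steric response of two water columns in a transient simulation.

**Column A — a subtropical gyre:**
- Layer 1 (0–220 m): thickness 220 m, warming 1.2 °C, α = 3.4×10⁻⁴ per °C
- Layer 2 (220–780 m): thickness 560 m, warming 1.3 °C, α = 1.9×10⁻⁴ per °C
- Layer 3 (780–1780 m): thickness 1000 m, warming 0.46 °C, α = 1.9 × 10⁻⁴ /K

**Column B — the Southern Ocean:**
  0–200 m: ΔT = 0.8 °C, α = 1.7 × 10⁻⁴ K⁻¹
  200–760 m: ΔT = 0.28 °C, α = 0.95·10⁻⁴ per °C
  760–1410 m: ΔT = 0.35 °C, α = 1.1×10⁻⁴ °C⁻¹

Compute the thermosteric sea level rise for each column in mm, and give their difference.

A: 320 mm; B: 67 mm; difference 250 mm

A Layer 1: 220 × 1.2 × 3.4×10⁻⁴ = 0.08976 m
A 220–780 m: 1.3 × 1.9×10⁻⁴ × 560 = 0.13832 m
A 1.9×10⁻⁴ × 1000 × 0.46 = 0.08740 m
A total: 0.31548 m
B 200 × 1.7×10⁻⁴ × 0.8 = 0.02720 m
B 0.28 × 560 × 0.95×10⁻⁴ = 0.014896 m
B 1.1×10⁻⁴ × 0.35 × 650 = 0.025025 m
B total: 0.067121 m
Difference: 0.31548 − 0.067121 = 0.248359 m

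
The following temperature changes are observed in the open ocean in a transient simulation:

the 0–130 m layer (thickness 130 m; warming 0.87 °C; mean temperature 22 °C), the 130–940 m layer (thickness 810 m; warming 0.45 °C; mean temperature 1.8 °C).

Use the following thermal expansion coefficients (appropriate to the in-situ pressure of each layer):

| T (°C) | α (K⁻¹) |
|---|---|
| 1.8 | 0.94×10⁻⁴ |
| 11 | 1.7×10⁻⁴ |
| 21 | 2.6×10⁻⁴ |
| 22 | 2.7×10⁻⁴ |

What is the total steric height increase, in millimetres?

Layer 1 at 22 °C → α = 2.7×10⁻⁴ K⁻¹
Layer 2 at 1.8 °C → α = 0.94×10⁻⁴ K⁻¹
130 × 0.87 × 2.7×10⁻⁴ = 0.030537 m
Layer 2: 810 × 0.94×10⁻⁴ × 0.45 = 0.034263 m
Δh = 0.030537 + 0.034263 = 0.06480 m

Δh = 64.8 mm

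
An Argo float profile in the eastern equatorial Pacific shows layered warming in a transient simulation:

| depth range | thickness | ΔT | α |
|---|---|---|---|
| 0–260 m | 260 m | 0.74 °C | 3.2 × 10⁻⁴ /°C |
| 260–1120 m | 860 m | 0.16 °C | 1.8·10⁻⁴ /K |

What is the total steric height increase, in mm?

3.2×10⁻⁴ × 260 × 0.74 = 0.061568 m
260–1120 m: 0.16 × 1.8×10⁻⁴ × 860 = 0.024768 m
Δh = 0.061568 + 0.024768 = 0.086336 m

86.3 mm of thermosteric rise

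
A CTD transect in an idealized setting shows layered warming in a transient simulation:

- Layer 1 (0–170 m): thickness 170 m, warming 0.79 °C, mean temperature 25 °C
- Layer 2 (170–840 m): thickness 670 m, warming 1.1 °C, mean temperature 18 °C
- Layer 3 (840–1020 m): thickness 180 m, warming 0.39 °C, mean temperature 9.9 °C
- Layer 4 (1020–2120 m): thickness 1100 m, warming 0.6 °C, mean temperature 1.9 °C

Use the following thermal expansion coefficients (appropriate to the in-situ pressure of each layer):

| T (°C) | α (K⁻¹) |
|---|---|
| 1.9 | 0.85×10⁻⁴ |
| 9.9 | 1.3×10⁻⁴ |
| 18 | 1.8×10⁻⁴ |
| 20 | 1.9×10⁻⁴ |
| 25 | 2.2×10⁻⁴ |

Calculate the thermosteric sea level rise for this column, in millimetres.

about 230 mm

Layer 1 at 25 °C → α = 2.2×10⁻⁴ K⁻¹
Layer 2 at 18 °C → α = 1.8×10⁻⁴ K⁻¹
Layer 3 at 9.9 °C → α = 1.3×10⁻⁴ K⁻¹
Layer 4 at 1.9 °C → α = 0.85×10⁻⁴ K⁻¹
Layer 1: 170 × 2.2×10⁻⁴ × 0.79 = 0.029546 m
Layer 2: 1.8×10⁻⁴ × 1.1 × 670 = 0.13266 m
840–1020 m: 0.39 × 180 × 1.3×10⁻⁴ = 0.009126 m
Layer 4: 0.6 × 0.85×10⁻⁴ × 1100 = 0.05610 m
Δh = 0.029546 + 0.13266 + 0.009126 + 0.05610 = 0.227432 m ≈ 230 mm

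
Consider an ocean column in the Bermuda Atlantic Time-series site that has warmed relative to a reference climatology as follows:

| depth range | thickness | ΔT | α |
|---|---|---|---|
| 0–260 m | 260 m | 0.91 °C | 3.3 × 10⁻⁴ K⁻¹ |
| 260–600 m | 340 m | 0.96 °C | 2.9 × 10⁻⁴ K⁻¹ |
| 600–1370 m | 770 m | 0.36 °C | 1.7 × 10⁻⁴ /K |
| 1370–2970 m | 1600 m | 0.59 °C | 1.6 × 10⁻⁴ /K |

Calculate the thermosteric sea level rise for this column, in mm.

Layer 1: 0.91 × 260 × 3.3×10⁻⁴ = 0.078078 m
Layer 2: 340 × 2.9×10⁻⁴ × 0.96 = 0.094656 m
600–1370 m: 0.36 × 1.7×10⁻⁴ × 770 = 0.047124 m
Layer 4: 1600 × 1.6×10⁻⁴ × 0.59 = 0.15104 m
Δh = 0.078078 + 0.094656 + 0.047124 + 0.15104 = 0.370898 m

about 371 mm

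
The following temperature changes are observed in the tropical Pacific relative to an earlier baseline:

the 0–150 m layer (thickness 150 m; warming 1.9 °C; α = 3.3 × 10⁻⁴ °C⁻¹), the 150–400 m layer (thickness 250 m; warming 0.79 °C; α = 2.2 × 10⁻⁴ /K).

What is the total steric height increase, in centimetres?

Δh = 13.8 cm

1.9 × 150 × 3.3×10⁻⁴ = 0.09405 m
150–400 m: 0.79 × 250 × 2.2×10⁻⁴ = 0.04345 m
Δh = 0.09405 + 0.04345 = 0.13750 m ≈ 13.8 cm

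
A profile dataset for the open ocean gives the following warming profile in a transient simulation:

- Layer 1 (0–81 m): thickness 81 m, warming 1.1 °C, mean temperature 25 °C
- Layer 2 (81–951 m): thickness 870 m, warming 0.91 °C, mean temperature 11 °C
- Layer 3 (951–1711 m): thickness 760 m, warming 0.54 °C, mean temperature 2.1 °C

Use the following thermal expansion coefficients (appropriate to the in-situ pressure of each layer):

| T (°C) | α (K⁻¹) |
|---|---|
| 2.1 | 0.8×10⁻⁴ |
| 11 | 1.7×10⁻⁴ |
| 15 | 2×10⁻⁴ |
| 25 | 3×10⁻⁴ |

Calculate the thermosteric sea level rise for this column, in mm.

194 mm

Layer 1 at 25 °C → α = 3×10⁻⁴ K⁻¹
Layer 2 at 11 °C → α = 1.7×10⁻⁴ K⁻¹
Layer 3 at 2.1 °C → α = 0.8×10⁻⁴ K⁻¹
1.1 × 3×10⁻⁴ × 81 = 0.02673 m
Layer 2: 870 × 1.7×10⁻⁴ × 0.91 = 0.134589 m
0.54 × 760 × 0.8×10⁻⁴ = 0.032832 m
Δh = 0.02673 + 0.134589 + 0.032832 = 0.194151 m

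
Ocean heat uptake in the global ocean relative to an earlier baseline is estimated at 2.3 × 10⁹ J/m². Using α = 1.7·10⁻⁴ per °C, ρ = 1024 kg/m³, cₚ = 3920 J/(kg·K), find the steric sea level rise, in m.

Δh = αQ/(ρcₚ) = 1.7×10⁻⁴ × 2.3×10⁹ / (1024 × 3920) ≈ 0.097407 m

Δh ≈ 0.0974 m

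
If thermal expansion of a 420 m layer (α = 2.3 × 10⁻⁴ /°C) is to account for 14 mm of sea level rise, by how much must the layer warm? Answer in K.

ΔT ≈ 0.145 K

ΔT = Δh/(αH) = 0.014 / (2.3×10⁻⁴ × 420) ≈ 0.1449 K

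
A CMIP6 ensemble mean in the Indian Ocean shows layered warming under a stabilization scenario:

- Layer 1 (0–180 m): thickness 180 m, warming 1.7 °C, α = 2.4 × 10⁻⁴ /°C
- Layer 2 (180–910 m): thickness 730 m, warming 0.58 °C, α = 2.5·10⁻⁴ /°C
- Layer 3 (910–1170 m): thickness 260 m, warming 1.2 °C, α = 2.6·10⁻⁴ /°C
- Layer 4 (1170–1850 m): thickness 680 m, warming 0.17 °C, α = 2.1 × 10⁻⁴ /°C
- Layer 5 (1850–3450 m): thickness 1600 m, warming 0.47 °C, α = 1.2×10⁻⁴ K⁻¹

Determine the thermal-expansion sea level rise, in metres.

2.4×10⁻⁴ × 180 × 1.7 = 0.07344 m
0.58 × 730 × 2.5×10⁻⁴ = 0.10585 m
2.6×10⁻⁴ × 1.2 × 260 = 0.08112 m
Layer 4: 2.1×10⁻⁴ × 0.17 × 680 = 0.024276 m
1850–3450 m: 0.47 × 1600 × 1.2×10⁻⁴ = 0.09024 m
Δh = 0.07344 + 0.10585 + 0.08112 + 0.024276 + 0.09024 = 0.374926 m

0.37 m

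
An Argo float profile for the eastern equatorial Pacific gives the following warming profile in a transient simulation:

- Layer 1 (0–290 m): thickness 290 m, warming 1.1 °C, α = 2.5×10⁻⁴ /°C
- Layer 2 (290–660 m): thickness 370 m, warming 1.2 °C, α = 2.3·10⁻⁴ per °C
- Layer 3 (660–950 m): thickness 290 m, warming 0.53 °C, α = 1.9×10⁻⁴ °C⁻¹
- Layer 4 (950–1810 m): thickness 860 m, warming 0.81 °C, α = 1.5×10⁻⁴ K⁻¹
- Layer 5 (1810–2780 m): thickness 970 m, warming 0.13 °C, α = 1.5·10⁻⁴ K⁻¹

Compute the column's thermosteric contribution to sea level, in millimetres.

about 334 mm

290 × 2.5×10⁻⁴ × 1.1 = 0.07975 m
290–660 m: 2.3×10⁻⁴ × 1.2 × 370 = 0.10212 m
Layer 3: 290 × 0.53 × 1.9×10⁻⁴ = 0.029203 m
860 × 1.5×10⁻⁴ × 0.81 = 0.10449 m
Layer 5: 1.5×10⁻⁴ × 970 × 0.13 = 0.018915 m
Δh = 0.07975 + 0.10212 + 0.029203 + 0.10449 + 0.018915 = 0.334478 m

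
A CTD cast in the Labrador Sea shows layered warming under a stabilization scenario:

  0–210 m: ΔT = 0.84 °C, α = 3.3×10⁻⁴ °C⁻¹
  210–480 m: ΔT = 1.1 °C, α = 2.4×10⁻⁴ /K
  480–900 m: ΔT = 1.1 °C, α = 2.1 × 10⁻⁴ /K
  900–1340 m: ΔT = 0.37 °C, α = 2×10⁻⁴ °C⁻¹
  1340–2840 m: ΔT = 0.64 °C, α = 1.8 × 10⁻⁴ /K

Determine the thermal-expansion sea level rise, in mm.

432 mm of thermosteric rise

0–210 m: 210 × 0.84 × 3.3×10⁻⁴ = 0.058212 m
210–480 m: 270 × 2.4×10⁻⁴ × 1.1 = 0.07128 m
Layer 3: 2.1×10⁻⁴ × 1.1 × 420 = 0.09702 m
900–1340 m: 2×10⁻⁴ × 440 × 0.37 = 0.03256 m
1340–2840 m: 0.64 × 1.8×10⁻⁴ × 1500 = 0.17280 m
Δh = 0.058212 + 0.07128 + 0.09702 + 0.03256 + 0.17280 = 0.431872 m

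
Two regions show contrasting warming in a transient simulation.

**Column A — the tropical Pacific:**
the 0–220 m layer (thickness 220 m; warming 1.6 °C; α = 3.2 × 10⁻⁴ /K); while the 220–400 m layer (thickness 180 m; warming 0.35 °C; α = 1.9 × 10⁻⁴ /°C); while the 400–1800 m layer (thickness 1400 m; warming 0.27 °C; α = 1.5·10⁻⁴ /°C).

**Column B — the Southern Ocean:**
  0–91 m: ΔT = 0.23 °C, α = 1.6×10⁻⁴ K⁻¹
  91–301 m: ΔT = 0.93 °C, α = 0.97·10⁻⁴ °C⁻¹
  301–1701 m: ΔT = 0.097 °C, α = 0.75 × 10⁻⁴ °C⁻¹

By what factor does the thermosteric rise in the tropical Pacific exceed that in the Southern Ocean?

A Layer 1: 220 × 3.2×10⁻⁴ × 1.6 = 0.11264 m
A Layer 2: 0.35 × 180 × 1.9×10⁻⁴ = 0.01197 m
A Layer 3: 0.27 × 1.5×10⁻⁴ × 1400 = 0.05670 m
A total: 0.18131 m
B Layer 1: 1.6×10⁻⁴ × 91 × 0.23 = 0.0033488 m
B Layer 2: 0.97×10⁻⁴ × 0.93 × 210 = 0.0189441 m
B 0.097 × 1400 × 0.75×10⁻⁴ = 0.010185 m
B total: 0.0324779 m
Ratio: 0.18131 / 0.0324779 ≈ 5.583

a factor of 5.6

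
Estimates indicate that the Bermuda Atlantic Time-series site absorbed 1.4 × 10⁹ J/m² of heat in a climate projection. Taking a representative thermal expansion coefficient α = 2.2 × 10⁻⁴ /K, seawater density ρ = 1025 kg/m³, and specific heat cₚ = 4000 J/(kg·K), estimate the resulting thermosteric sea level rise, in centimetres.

Δh = αQ/(ρcₚ) = 2.2×10⁻⁴ × 1.4×10⁹ / (1025 × 4000) ≈ 0.075122 m

7.51 cm of thermosteric rise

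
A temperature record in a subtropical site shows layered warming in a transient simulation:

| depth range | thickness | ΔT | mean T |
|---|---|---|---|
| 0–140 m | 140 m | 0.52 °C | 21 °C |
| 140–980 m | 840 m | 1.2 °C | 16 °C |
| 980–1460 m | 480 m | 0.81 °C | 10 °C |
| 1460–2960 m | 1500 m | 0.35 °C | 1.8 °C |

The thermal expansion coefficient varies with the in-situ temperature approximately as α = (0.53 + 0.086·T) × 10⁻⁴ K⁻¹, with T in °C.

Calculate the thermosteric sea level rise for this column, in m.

Layer 1: α = (0.53 + 0.086×21)×10⁻⁴ = 2.336×10⁻⁴ K⁻¹
Layer 2: α = (0.53 + 0.086×16)×10⁻⁴ = 1.906×10⁻⁴ K⁻¹
Layer 3: α = (0.53 + 0.086×10)×10⁻⁴ = 1.39×10⁻⁴ K⁻¹
Layer 4: α = (0.53 + 0.086×1.8)×10⁻⁴ = 0.6848×10⁻⁴ K⁻¹
Layer 1: 140 × 0.52 × 2.336×10⁻⁴ = 0.01700608 m
1.2 × 840 × 1.906×10⁻⁴ = 0.1921248 m
Layer 3: 480 × 0.81 × 1.39×10⁻⁴ = 0.0540432 m
Layer 4: 0.35 × 0.6848×10⁻⁴ × 1500 = 0.035952 m
Δh = 0.01700608 + 0.1921248 + 0.0540432 + 0.035952 = 0.29912608 m ≈ 0.299 m

about 0.299 m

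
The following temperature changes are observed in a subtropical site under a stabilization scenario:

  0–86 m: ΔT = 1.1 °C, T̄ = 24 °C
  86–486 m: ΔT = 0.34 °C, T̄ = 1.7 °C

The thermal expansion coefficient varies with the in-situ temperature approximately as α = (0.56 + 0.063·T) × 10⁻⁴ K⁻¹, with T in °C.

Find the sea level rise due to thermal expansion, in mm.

about 28.7 mm

Layer 1: α = (0.56 + 0.063×24)×10⁻⁴ = 2.072×10⁻⁴ K⁻¹
Layer 2: α = (0.56 + 0.063×1.7)×10⁻⁴ = 0.6671×10⁻⁴ K⁻¹
Layer 1: 1.1 × 2.072×10⁻⁴ × 86 = 0.01960112 m
Layer 2: 400 × 0.6671×10⁻⁴ × 0.34 = 0.00907256 m
Δh = 0.01960112 + 0.00907256 = 0.02867368 m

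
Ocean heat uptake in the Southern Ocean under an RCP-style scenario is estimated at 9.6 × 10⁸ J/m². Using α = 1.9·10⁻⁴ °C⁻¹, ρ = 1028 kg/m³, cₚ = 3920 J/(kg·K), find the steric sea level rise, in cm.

Δh = αQ/(ρcₚ) = 1.9×10⁻⁴ × 9.6×10⁸ / (1028 × 3920) ≈ 0.045263 m

about 4.5 cm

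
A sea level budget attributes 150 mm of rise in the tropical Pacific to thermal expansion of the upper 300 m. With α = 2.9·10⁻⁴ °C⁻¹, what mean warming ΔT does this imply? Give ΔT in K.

ΔT = Δh/(αH) = 0.15 / (2.9×10⁻⁴ × 300) ≈ 1.724 K

1.72 K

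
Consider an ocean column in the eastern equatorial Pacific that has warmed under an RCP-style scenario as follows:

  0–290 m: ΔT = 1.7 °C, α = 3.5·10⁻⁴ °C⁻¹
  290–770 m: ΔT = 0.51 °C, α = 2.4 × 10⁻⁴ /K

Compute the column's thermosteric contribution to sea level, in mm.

Δh = 231 mm

290 × 1.7 × 3.5×10⁻⁴ = 0.17255 m
Layer 2: 0.51 × 2.4×10⁻⁴ × 480 = 0.058752 m
Δh = 0.17255 + 0.058752 = 0.231302 m ≈ 231 mm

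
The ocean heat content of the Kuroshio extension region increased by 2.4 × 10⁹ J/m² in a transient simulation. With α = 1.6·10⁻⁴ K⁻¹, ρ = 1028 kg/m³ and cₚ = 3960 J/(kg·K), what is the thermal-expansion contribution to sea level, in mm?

Δh = αQ/(ρcₚ) = 1.6×10⁻⁴ × 2.4×10⁹ / (1028 × 3960) ≈ 0.094328 m

94.3 mm of thermosteric rise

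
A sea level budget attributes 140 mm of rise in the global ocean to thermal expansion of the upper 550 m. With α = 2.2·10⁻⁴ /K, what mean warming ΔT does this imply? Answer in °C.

about 1.2 °C

ΔT = Δh/(αH) = 0.14 / (2.2×10⁻⁴ × 550) ≈ 1.157 °C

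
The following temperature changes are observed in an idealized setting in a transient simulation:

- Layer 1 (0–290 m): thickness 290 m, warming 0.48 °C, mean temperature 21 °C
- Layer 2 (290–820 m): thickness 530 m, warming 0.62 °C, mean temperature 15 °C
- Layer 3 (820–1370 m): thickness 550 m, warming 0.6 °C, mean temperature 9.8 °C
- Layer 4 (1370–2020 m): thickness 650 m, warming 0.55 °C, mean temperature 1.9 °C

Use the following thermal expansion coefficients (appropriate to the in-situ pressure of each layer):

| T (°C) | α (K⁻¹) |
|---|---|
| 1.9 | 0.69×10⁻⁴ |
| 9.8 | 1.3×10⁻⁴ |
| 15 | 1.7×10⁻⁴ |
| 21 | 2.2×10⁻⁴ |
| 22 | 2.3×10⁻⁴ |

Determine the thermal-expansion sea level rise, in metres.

Layer 1 at 21 °C → α = 2.2×10⁻⁴ K⁻¹
Layer 2 at 15 °C → α = 1.7×10⁻⁴ K⁻¹
Layer 3 at 9.8 °C → α = 1.3×10⁻⁴ K⁻¹
Layer 4 at 1.9 °C → α = 0.69×10⁻⁴ K⁻¹
Layer 1: 2.2×10⁻⁴ × 290 × 0.48 = 0.030624 m
290–820 m: 1.7×10⁻⁴ × 0.62 × 530 = 0.055862 m
Layer 3: 550 × 1.3×10⁻⁴ × 0.6 = 0.04290 m
0.69×10⁻⁴ × 0.55 × 650 = 0.0246675 m
Δh = 0.030624 + 0.055862 + 0.04290 + 0.0246675 = 0.1540535 m ≈ 0.154 m

Δh ≈ 0.154 m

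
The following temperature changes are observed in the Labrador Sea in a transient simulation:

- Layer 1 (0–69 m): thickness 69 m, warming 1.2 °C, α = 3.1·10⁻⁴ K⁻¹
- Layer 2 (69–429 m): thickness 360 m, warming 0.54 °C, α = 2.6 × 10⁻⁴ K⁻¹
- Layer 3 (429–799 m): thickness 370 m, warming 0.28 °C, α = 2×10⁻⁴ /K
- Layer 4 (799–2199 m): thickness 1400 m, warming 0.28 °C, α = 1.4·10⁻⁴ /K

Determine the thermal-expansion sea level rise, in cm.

Δh = 15.2 cm

3.1×10⁻⁴ × 1.2 × 69 = 0.025668 m
69–429 m: 360 × 2.6×10⁻⁴ × 0.54 = 0.050544 m
2×10⁻⁴ × 0.28 × 370 = 0.02072 m
Layer 4: 0.28 × 1.4×10⁻⁴ × 1400 = 0.05488 m
Δh = 0.025668 + 0.050544 + 0.02072 + 0.05488 = 0.151812 m ≈ 15.2 cm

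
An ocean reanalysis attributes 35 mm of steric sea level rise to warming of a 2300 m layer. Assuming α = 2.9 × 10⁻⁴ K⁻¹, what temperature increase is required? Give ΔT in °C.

ΔT = Δh/(αH) = 0.035 / (2.9×10⁻⁴ × 2300) ≈ 0.05247 °C

about 0.052 °C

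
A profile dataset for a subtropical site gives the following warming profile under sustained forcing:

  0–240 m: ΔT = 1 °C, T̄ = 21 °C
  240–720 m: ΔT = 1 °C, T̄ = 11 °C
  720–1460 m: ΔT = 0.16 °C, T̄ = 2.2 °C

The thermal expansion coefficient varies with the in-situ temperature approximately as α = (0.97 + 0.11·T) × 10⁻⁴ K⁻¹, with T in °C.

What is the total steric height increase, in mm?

about 198 mm

Layer 1: α = (0.97 + 0.11×21)×10⁻⁴ = 3.28×10⁻⁴ K⁻¹
Layer 2: α = (0.97 + 0.11×11)×10⁻⁴ = 2.18×10⁻⁴ K⁻¹
Layer 3: α = (0.97 + 0.11×2.2)×10⁻⁴ = 1.212×10⁻⁴ K⁻¹
0–240 m: 240 × 1 × 3.28×10⁻⁴ = 0.07872 m
Layer 2: 480 × 1 × 2.18×10⁻⁴ = 0.10464 m
Layer 3: 1.212×10⁻⁴ × 740 × 0.16 = 0.01435008 m
Δh = 0.07872 + 0.10464 + 0.01435008 = 0.19771008 m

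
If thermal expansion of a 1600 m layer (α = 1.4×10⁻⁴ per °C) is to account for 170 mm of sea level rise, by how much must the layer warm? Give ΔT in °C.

ΔT = Δh/(αH) = 0.17 / (1.4×10⁻⁴ × 1600) ≈ 0.7589 °C

ΔT ≈ 0.759 °C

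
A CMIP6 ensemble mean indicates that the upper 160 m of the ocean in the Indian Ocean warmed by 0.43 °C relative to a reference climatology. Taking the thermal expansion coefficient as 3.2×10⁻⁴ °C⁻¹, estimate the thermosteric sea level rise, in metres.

Δh = αΔT·H = 3.2×10⁻⁴ × 0.43 × 160 = 0.022016 m

Δh ≈ 0.022 m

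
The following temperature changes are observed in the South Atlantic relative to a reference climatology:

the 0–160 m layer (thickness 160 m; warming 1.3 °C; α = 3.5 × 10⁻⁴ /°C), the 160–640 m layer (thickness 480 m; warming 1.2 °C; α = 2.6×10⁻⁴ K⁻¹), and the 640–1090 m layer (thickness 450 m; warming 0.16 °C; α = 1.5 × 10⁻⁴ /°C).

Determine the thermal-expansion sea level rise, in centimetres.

0–160 m: 3.5×10⁻⁴ × 1.3 × 160 = 0.07280 m
1.2 × 480 × 2.6×10⁻⁴ = 0.14976 m
1.5×10⁻⁴ × 0.16 × 450 = 0.01080 m
Δh = 0.07280 + 0.14976 + 0.01080 = 0.23336 m ≈ 23 cm

Δh ≈ 23 cm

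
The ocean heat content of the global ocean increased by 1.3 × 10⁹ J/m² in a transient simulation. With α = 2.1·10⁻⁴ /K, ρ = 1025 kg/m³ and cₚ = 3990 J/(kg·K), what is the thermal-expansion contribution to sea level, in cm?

Δh = 6.68 cm

Δh = αQ/(ρcₚ) = 2.1×10⁻⁴ × 1.3×10⁹ / (1025 × 3990) ≈ 0.066752 m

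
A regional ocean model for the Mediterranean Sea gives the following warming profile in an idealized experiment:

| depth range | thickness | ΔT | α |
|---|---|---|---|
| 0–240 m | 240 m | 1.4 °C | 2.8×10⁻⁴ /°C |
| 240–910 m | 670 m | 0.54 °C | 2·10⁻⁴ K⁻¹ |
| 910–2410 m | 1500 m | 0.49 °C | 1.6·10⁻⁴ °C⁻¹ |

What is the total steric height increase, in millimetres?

Δh ≈ 280 mm

240 × 2.8×10⁻⁴ × 1.4 = 0.09408 m
670 × 2×10⁻⁴ × 0.54 = 0.07236 m
Layer 3: 0.49 × 1.6×10⁻⁴ × 1500 = 0.11760 m
Δh = 0.09408 + 0.07236 + 0.11760 = 0.28404 m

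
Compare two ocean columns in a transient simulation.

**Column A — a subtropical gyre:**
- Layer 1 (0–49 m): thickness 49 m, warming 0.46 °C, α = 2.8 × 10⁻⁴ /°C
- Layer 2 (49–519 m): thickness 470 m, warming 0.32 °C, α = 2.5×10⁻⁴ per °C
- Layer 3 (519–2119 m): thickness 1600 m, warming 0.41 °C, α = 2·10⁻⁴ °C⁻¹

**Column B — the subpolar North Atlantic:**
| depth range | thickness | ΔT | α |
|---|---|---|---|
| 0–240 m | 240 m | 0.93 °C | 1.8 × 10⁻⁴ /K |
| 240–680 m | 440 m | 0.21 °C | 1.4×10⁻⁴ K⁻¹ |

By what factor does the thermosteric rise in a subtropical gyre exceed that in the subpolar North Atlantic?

a factor of 3.3

A 2.8×10⁻⁴ × 0.46 × 49 = 0.0063112 m
A Layer 2: 470 × 2.5×10⁻⁴ × 0.32 = 0.03760 m
A Layer 3: 0.41 × 2×10⁻⁴ × 1600 = 0.13120 m
A total: 0.1751112 m
B Layer 1: 1.8×10⁻⁴ × 240 × 0.93 = 0.040176 m
B 240–680 m: 1.4×10⁻⁴ × 440 × 0.21 = 0.012936 m
B total: 0.053112 m
Ratio: 0.1751112 / 0.053112 ≈ 3.297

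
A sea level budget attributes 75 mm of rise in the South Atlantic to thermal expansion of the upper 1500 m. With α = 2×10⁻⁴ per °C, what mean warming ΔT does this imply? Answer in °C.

ΔT = Δh/(αH) = 0.075 / (2×10⁻⁴ × 1500) = 0.2500 °C

ΔT ≈ 0.250 °C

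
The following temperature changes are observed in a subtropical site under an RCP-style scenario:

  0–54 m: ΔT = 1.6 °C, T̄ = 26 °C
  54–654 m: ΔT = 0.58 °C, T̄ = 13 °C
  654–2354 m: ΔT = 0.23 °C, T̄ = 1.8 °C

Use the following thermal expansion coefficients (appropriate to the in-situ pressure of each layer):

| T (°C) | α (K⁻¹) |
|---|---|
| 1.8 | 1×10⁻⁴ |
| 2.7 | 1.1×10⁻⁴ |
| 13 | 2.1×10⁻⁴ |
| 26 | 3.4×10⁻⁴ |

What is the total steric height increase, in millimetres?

140 mm

Layer 1 at 26 °C → α = 3.4×10⁻⁴ K⁻¹
Layer 2 at 13 °C → α = 2.1×10⁻⁴ K⁻¹
Layer 3 at 1.8 °C → α = 1×10⁻⁴ K⁻¹
0–54 m: 3.4×10⁻⁴ × 54 × 1.6 = 0.029376 m
Layer 2: 600 × 2.1×10⁻⁴ × 0.58 = 0.07308 m
654–2354 m: 1×10⁻⁴ × 0.23 × 1700 = 0.03910 m
Δh = 0.029376 + 0.07308 + 0.03910 = 0.141556 m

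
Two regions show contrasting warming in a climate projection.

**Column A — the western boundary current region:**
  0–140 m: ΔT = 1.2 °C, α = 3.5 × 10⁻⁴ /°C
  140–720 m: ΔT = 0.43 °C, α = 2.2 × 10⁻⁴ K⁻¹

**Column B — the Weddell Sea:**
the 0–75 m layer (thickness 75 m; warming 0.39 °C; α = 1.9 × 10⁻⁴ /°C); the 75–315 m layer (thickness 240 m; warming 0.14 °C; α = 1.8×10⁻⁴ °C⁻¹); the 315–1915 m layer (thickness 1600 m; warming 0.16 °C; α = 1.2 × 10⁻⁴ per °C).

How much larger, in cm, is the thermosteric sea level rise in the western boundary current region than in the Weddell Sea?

A Layer 1: 3.5×10⁻⁴ × 140 × 1.2 = 0.05880 m
A 140–720 m: 2.2×10⁻⁴ × 0.43 × 580 = 0.054868 m
A total: 0.113668 m
B Layer 1: 1.9×10⁻⁴ × 75 × 0.39 = 0.0055575 m
B Layer 2: 240 × 0.14 × 1.8×10⁻⁴ = 0.006048 m
B Layer 3: 1600 × 1.2×10⁻⁴ × 0.16 = 0.03072 m
B total: 0.0423255 m
Difference: 0.113668 − 0.0423255 = 0.0713425 m

Δh_A − Δh_B ≈ 7.1 cm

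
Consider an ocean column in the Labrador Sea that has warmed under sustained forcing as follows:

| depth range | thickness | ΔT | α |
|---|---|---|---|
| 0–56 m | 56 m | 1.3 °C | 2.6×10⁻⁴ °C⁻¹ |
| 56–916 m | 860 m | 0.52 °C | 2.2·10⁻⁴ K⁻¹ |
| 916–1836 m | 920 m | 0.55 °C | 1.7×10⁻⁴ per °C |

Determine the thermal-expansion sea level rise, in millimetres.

200 mm of thermosteric rise

56 × 2.6×10⁻⁴ × 1.3 = 0.018928 m
Layer 2: 2.2×10⁻⁴ × 0.52 × 860 = 0.098384 m
920 × 1.7×10⁻⁴ × 0.55 = 0.08602 m
Δh = 0.018928 + 0.098384 + 0.08602 = 0.203332 m ≈ 200 mm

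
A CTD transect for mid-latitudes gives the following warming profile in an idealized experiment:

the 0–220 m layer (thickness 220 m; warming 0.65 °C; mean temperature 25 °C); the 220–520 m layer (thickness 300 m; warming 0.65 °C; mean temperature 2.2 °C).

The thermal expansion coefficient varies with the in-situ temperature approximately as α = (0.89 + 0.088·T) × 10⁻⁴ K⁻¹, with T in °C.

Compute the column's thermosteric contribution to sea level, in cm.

Δh ≈ 6.53 cm

Layer 1: α = (0.89 + 0.088×25)×10⁻⁴ = 3.09×10⁻⁴ K⁻¹
Layer 2: α = (0.89 + 0.088×2.2)×10⁻⁴ = 1.0836×10⁻⁴ K⁻¹
0–220 m: 0.65 × 3.09×10⁻⁴ × 220 = 0.044187 m
Layer 2: 300 × 1.0836×10⁻⁴ × 0.65 = 0.0211302 m
Δh = 0.044187 + 0.0211302 = 0.0653172 m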